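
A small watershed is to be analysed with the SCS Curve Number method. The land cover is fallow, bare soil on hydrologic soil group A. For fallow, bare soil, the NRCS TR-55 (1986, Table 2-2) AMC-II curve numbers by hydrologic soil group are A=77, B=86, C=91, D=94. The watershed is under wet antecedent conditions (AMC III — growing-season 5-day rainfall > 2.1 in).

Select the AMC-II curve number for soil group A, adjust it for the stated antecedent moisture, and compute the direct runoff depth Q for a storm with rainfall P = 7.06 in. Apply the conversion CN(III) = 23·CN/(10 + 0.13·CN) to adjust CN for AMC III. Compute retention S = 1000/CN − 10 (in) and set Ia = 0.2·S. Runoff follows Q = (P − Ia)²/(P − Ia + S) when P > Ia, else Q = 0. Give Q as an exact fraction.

NRCS table: fallow, bare soil, soil group A → CN(II) = 77
CN(III) from CN(II)=77: (23·77)/(10 + 0.13·77) = 7700/87 ≈ 88.506
Max retention: S = 1000/(7700/87) − 10 = 100/77 in (≈ 1.299 in)
Ia = 0.2S: 0.2·1.299 = 0.260 in (exactly 20/77)
Excess rainfall: 7.060 − 0.260 = 6.800 in; P > Ia so Q > 0
Q: (26181/3850)² ÷ (31181/3850) = 685444761/120046850 in (≈ 5.710 in)

Q = 685444761/120046850 in ≈ 5.710 in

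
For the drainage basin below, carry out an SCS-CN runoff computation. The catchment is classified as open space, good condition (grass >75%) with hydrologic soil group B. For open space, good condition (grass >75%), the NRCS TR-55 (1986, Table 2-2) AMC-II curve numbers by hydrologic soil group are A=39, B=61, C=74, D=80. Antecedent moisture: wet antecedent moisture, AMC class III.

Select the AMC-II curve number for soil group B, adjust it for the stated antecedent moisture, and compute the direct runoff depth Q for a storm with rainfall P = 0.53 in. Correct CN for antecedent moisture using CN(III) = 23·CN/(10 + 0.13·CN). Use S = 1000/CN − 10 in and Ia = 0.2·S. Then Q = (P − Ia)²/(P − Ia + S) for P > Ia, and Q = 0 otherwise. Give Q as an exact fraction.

NRCS table: open space, good condition (grass >75%), soil group B → CN(II) = 61
Wet (AMC III): CN(III) = 23·61/(10 + 0.13·61) = 1403/(1793/100) = 140300/1793 ≈ 78.249
Max retention: S = 1000/(140300/1793) − 10 = 3900/1403 in (≈ 2.780 in)
Ia = 0.2S: 0.2·2.780 = 0.556 in (exactly 780/1403)
P = 0.530 ≤ Ia = 0.556 in: entire storm abstracted, Q = 0.

Q = 0 in ≈ 0.000 in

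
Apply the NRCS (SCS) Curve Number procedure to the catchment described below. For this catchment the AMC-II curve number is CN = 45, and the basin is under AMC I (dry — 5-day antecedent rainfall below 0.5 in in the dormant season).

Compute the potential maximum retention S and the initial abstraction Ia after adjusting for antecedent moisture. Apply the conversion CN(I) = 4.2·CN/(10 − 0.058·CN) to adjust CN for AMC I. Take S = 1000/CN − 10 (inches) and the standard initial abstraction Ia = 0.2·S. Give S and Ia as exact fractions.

CN(I) from CN(II)=45: (4.2·45)/(10 − 0.058·45) = 18900/739 ≈ 25.575
S = 1000/(18900/739) − 10 = 5500/189 in ≈ 29.101 in
Initial abstraction Ia = S/5 = (5500/189)/5 = 1100/189 ≈ 5.820 in

S = 5500/189 in ≈ 29.101 in; Ia = 1100/189 in ≈ 5.820 in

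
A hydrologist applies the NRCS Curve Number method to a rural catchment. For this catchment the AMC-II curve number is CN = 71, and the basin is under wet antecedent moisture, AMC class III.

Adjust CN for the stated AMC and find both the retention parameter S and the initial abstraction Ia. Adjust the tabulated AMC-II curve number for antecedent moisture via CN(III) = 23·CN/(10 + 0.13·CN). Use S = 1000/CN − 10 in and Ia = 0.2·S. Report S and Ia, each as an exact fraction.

S = 2900/1633 in ≈ 1.776 in; Ia = 580/1633 in ≈ 0.355 in

Adjust CN=71 to AMC III: 23·71/(10 + 0.13·71) → 1633 ÷ (1923/100) = 163300/1923 ≈ 84.919
Retention S: 1000/CN − 10 with CN=84.919 → S = 2900/1633 ≈ 1.776 in
Ia = 0.2S: 0.2·1.776 = 0.355 in (exactly 580/1633)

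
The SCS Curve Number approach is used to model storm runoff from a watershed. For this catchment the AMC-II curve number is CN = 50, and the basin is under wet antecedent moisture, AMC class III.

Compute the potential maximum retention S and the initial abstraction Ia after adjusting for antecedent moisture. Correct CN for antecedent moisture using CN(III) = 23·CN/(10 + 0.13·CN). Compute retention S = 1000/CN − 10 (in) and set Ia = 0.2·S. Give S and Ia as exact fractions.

S = 100/23 in ≈ 4.348 in; Ia = 20/23 in ≈ 0.870 in

Adjust CN=50 to AMC III: 23·50/(10 + 0.13·50) → 1150 ÷ (33/2) = 2300/33 ≈ 69.697
S = 1000/(2300/33) − 10 = 100/23 in ≈ 4.348 in
Initial abstraction Ia = S/5 = (100/23)/5 = 20/23 ≈ 0.870 in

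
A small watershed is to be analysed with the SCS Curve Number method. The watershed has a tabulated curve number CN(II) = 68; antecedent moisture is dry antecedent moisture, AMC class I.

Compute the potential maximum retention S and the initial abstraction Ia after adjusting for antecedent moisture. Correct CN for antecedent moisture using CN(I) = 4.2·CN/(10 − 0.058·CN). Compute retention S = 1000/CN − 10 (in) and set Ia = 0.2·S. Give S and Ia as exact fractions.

Dry (AMC I): CN(I) = 4.2·68/(10 − 0.058·68) = (1428/5)/(757/125) = 35700/757 ≈ 47.160
S = 1000/(35700/757) − 10 = 4000/357 in ≈ 11.204 in
Initial abstraction Ia = S/5 = (4000/357)/5 = 800/357 ≈ 2.241 in

S = 4000/357 in ≈ 11.204 in; Ia = 800/357 in ≈ 2.241 in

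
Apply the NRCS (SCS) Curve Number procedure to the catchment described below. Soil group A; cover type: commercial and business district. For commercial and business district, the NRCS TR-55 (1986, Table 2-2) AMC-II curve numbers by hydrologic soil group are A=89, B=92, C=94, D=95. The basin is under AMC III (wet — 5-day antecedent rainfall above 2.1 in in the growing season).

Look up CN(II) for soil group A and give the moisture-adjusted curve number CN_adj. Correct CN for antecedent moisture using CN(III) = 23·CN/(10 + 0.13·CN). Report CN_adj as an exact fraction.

CN_adj = 204700/2157 ≈ 94.900

NRCS table: commercial and business district, soil group A → CN(II) = 89
Wet (AMC III): CN(III) = 23·89/(10 + 0.13·89) = 2047/(2157/100) = 204700/2157 ≈ 94.900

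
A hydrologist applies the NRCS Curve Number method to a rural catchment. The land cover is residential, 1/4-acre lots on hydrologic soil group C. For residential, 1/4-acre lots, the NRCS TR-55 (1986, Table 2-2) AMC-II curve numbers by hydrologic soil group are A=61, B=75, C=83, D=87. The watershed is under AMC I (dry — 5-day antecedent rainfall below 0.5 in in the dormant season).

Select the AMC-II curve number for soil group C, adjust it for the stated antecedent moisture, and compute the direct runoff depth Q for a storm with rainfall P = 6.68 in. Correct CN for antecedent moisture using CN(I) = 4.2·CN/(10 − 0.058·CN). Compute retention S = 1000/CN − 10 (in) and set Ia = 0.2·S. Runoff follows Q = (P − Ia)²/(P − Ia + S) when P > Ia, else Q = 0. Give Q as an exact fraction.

Q = 61792513561/20091604575 in ≈ 3.076 in

NRCS table: residential, 1/4-acre lots, soil group C → CN(II) = 83
Dry (AMC I): CN(I) = 4.2·83/(10 − 0.058·83) = (1743/5)/(2593/500) = 174300/2593 ≈ 67.219
S = 1000/(174300/2593) − 10 = 8500/1743 in ≈ 4.877 in
Ia = 0.2·(8500/1743) = 1700/1743 in ≈ 0.975 in
Since P=6.680 > Ia=0.975: effective rainfall P−Ia = 248581/43575 in
Runoff Q = (P−Ia)²/(P−Ia+S) = (5.705)²/(5.705+4.877) = 61792513561/20091604575 ≈ 3.076 in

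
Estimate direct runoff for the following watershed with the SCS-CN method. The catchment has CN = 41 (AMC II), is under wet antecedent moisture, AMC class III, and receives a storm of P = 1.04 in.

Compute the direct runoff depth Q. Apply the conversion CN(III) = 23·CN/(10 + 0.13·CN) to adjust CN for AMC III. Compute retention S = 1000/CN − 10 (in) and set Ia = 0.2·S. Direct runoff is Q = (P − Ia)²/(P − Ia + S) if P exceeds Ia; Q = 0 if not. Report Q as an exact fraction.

Q = 0 in ≈ 0.000 in

Wet (AMC III): CN(III) = 23·41/(10 + 0.13·41) = 943/(1533/100) = 94300/1533 ≈ 61.513
Retention S: 1000/CN − 10 with CN=61.513 → S = 5900/943 ≈ 6.257 in
Initial abstraction Ia = S/5 = (5900/943)/5 = 1180/943 ≈ 1.251 in
P = 1.040 ≤ Ia = 1.251 in: entire storm abstracted, Q = 0.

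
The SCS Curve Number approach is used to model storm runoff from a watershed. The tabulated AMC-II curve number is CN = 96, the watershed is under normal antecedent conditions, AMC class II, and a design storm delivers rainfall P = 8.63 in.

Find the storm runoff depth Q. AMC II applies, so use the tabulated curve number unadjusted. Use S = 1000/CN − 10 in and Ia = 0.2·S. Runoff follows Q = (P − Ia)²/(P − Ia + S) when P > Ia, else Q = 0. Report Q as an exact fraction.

Q = 1643524/201675 in ≈ 8.149 in

CN(II) = 96; AMC II needs no correction.
Retention S: 1000/CN − 10 with CN=96.000 → S = 5/12 ≈ 0.417 in
Ia = 0.2·(5/12) = 1/12 in ≈ 0.083 in
Excess rainfall: 8.630 − 0.083 = 8.547 in; P > Ia so Q > 0
Runoff Q = (P−Ia)²/(P−Ia+S) = (8.547)²/(8.547+0.417) = 1643524/201675 ≈ 8.149 in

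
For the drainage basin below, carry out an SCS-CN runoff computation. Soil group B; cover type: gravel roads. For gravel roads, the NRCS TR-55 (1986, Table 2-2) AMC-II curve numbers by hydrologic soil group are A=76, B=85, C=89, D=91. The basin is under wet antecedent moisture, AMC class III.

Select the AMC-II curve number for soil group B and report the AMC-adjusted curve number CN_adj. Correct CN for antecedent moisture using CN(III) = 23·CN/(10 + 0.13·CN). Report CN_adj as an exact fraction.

NRCS table: gravel roads, soil group B → CN(II) = 85
Adjust CN=85 to AMC III: 23·85/(10 + 0.13·85) → 1955 ÷ (421/20) = 39100/421 ≈ 92.874

CN_adj = 39100/421 ≈ 92.874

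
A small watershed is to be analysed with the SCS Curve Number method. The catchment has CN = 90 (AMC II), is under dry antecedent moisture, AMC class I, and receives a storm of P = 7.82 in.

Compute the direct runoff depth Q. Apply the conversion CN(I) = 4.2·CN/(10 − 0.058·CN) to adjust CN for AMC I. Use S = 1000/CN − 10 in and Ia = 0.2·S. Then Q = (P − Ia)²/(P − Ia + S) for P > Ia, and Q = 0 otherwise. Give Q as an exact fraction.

CN(I) from CN(II)=90: (4.2·90)/(10 − 0.058·90) = 18900/239 ≈ 79.079
S = 1000/(18900/239) − 10 = 500/189 in ≈ 2.646 in
Ia = 0.2S: 0.2·2.646 = 0.529 in (exactly 100/189)
Excess rainfall: 7.820 − 0.529 = 7.291 in; P > Ia so Q > 0
Q: (68899/9450)² ÷ (93899/9450) = 4747072201/887345550 in (≈ 5.350 in)

Q = 4747072201/887345550 in ≈ 5.350 in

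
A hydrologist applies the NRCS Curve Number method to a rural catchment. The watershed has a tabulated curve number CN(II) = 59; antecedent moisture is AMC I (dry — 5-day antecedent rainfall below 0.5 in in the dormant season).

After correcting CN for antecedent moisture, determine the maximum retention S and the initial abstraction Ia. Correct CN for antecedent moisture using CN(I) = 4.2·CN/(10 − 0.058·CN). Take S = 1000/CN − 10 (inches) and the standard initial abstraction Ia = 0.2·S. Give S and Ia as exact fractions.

S = 20500/1239 in ≈ 16.546 in; Ia = 4100/1239 in ≈ 3.309 in

Dry (AMC I): CN(I) = 4.2·59/(10 − 0.058·59) = (1239/5)/(3289/500) = 123900/3289 ≈ 37.671
S = 1000/(123900/3289) − 10 = 20500/1239 in ≈ 16.546 in
Ia = 0.2S: 0.2·16.546 = 3.309 in (exactly 4100/1239)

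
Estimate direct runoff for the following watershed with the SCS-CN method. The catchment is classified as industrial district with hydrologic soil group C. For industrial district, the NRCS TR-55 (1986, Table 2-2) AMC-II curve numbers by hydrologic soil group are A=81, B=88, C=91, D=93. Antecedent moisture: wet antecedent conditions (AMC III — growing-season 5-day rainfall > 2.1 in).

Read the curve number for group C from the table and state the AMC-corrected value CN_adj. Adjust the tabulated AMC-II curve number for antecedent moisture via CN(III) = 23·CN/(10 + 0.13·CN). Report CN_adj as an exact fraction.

CN_adj = 209300/2183 ≈ 95.877

NRCS table: industrial district, soil group C → CN(II) = 91
Adjust CN=91 to AMC III: 23·91/(10 + 0.13·91) → 2093 ÷ (2183/100) = 209300/2183 ≈ 95.877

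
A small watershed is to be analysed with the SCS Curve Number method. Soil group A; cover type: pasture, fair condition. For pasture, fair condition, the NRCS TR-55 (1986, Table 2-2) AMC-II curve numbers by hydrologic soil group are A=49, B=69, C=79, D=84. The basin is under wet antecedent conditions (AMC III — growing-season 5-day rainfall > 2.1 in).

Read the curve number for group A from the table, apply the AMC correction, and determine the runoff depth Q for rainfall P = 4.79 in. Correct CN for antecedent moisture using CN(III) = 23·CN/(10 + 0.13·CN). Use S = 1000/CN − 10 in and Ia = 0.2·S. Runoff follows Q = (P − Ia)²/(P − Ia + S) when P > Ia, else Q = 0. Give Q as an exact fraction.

NRCS table: pasture, fair condition, soil group A → CN(II) = 49
Wet (AMC III): CN(III) = 23·49/(10 + 0.13·49) = 1127/(1637/100) = 112700/1637 ≈ 68.845
Retention S: 1000/CN − 10 with CN=68.845 → S = 5100/1127 ≈ 4.525 in
Ia = 0.2·(5100/1127) = 1020/1127 in ≈ 0.905 in
Excess rainfall: 4.790 − 0.905 = 3.885 in; P > Ia so Q > 0
Runoff Q = (P−Ia)²/(P−Ia+S) = (3.885)²/(3.885+4.525) = 191697735889/106820779100 ≈ 1.795 in

Q = 191697735889/106820779100 in ≈ 1.795 in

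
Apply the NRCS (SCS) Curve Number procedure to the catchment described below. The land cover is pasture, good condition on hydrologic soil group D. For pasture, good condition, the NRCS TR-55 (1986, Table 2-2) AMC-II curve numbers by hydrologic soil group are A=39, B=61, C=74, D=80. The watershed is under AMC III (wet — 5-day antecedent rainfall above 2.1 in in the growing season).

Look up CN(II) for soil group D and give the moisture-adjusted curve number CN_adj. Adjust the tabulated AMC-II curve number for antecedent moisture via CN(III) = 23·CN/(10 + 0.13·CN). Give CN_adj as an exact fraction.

CN_adj = 4600/51 ≈ 90.196

NRCS table: pasture, good condition, soil group D → CN(II) = 80
CN(III) from CN(II)=80: (23·80)/(10 + 0.13·80) = 4600/51 ≈ 90.196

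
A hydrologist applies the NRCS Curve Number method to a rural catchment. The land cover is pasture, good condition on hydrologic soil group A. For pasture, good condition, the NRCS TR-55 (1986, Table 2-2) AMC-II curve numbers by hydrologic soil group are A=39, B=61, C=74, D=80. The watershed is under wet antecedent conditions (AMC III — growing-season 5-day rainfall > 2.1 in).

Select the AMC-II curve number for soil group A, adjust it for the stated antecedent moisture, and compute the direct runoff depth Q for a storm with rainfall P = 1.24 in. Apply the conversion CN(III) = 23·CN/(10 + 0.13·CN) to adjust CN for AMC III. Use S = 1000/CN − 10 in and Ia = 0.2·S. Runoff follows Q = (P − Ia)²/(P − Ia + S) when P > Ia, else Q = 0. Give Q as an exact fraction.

NRCS table: pasture, good condition, soil group A → CN(II) = 39
Adjust CN=39 to AMC III: 23·39/(10 + 0.13·39) → 897 ÷ (1507/100) = 89700/1507 ≈ 59.522
Max retention: S = 1000/(89700/1507) − 10 = 6100/897 in (≈ 6.800 in)
Ia = 0.2S: 0.2·6.800 = 1.360 in (exactly 1220/897)
P = 1.240 ≤ Ia = 1.360 in: entire storm abstracted, Q = 0.

Q = 0 in ≈ 0.000 in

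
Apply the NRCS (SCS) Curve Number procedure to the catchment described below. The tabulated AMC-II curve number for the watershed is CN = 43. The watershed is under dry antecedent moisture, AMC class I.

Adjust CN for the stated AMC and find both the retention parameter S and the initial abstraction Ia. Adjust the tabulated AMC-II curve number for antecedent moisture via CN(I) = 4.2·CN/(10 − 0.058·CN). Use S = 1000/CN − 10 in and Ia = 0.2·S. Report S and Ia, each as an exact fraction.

S = 9500/301 in ≈ 31.561 in; Ia = 1900/301 in ≈ 6.312 in

Dry (AMC I): CN(I) = 4.2·43/(10 − 0.058·43) = (903/5)/(3753/500) = 30100/1251 ≈ 24.061
S = 1000/(30100/1251) − 10 = 9500/301 in ≈ 31.561 in
Initial abstraction Ia = S/5 = (9500/301)/5 = 1900/301 ≈ 6.312 in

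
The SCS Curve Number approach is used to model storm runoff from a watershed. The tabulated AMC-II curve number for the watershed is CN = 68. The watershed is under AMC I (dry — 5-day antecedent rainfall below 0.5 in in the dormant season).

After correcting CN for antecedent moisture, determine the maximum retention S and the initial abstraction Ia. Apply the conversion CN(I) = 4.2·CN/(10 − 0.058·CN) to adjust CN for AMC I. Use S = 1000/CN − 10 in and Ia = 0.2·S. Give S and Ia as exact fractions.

S = 4000/357 in ≈ 11.204 in; Ia = 800/357 in ≈ 2.241 in

CN(I) from CN(II)=68: (4.2·68)/(10 − 0.058·68) = 35700/757 ≈ 47.160
Max retention: S = 1000/(35700/757) − 10 = 4000/357 in (≈ 11.204 in)
Ia = 0.2·(4000/357) = 800/357 in ≈ 2.241 in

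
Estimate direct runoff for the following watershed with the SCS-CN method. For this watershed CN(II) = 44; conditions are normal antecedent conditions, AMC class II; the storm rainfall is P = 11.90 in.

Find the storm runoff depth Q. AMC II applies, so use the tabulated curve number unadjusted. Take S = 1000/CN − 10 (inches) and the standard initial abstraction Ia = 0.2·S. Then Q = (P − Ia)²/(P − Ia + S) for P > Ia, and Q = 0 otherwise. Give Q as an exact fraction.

Average conditions: CN = 44 (no AMC adjustment).
S = 1000/44 − 10 = 140/11 in ≈ 12.727 in
Ia = 0.2·(140/11) = 28/11 in ≈ 2.545 in
P − Ia = 11.900 − 2.545 = 1029/110 ≈ 9.355 in (> 0, runoff occurs)
Q: (1029/110)² ÷ (2429/110) = 151263/38170 in (≈ 3.963 in)

Q = 151263/38170 in ≈ 3.963 in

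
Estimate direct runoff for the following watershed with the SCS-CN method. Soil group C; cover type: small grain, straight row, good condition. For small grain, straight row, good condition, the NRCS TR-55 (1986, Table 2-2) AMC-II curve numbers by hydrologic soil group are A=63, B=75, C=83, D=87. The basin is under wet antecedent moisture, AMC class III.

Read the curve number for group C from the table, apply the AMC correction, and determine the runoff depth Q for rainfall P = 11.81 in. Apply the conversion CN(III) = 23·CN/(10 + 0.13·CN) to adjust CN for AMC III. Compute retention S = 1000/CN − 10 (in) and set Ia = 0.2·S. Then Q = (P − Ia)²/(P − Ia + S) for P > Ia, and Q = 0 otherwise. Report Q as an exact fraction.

NRCS table: small grain, straight row, good condition, soil group C → CN(II) = 83
Wet (AMC III): CN(III) = 23·83/(10 + 0.13·83) = 1909/(2079/100) = 190900/2079 ≈ 91.823
Max retention: S = 1000/(190900/2079) − 10 = 1700/1909 in (≈ 0.891 in)
Initial abstraction Ia = S/5 = (1700/1909)/5 = 340/1909 ≈ 0.178 in
P − Ia = 11.810 − 0.178 = 2220529/190900 ≈ 11.632 in (> 0, runoff occurs)
Runoff Q = (P−Ia)²/(P−Ia+S) = (11.632)²/(11.632+0.891) = 4930749039841/456351986100 ≈ 10.805 in

Q = 4930749039841/456351986100 in ≈ 10.805 in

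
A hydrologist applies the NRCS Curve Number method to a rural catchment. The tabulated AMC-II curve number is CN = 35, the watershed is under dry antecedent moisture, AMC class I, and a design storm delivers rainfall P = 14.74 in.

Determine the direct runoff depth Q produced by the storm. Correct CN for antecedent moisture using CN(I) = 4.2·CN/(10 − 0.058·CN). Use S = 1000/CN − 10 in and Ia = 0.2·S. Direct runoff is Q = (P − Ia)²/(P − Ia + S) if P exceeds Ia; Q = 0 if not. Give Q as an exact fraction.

Q = 1878268921/2707291650 in ≈ 0.694 in

Adjust CN=35 to AMC I: 4.2·35/(10 − 0.058·35) → 147 ÷ (797/100) = 14700/797 ≈ 18.444
Retention S: 1000/CN − 10 with CN=18.444 → S = 6500/147 ≈ 44.218 in
Initial abstraction Ia = S/5 = (6500/147)/5 = 1300/147 ≈ 8.844 in
Excess rainfall: 14.740 − 8.844 = 5.896 in; P > Ia so Q > 0
Q: (43339/7350)² ÷ (368339/7350) = 1878268921/2707291650 in (≈ 0.694 in)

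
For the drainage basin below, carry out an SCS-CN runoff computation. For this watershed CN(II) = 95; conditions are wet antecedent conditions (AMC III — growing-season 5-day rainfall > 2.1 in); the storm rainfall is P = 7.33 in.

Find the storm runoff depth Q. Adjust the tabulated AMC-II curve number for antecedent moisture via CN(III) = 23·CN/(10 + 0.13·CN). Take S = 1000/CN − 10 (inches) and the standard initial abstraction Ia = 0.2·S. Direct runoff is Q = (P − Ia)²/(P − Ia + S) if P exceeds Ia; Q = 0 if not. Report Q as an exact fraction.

Q = 101328259041/14347627700 in ≈ 7.062 in

CN(III) from CN(II)=95: (23·95)/(10 + 0.13·95) = 43700/447 ≈ 97.763
Max retention: S = 1000/(43700/447) − 10 = 100/437 in (≈ 0.229 in)
Ia = 0.2·(100/437) = 20/437 in ≈ 0.046 in
P − Ia = 7.330 − 0.046 = 318321/43700 ≈ 7.284 in (> 0, runoff occurs)
Runoff Q = (P−Ia)²/(P−Ia+S) = (7.284)²/(7.284+0.229) = 101328259041/14347627700 ≈ 7.062 in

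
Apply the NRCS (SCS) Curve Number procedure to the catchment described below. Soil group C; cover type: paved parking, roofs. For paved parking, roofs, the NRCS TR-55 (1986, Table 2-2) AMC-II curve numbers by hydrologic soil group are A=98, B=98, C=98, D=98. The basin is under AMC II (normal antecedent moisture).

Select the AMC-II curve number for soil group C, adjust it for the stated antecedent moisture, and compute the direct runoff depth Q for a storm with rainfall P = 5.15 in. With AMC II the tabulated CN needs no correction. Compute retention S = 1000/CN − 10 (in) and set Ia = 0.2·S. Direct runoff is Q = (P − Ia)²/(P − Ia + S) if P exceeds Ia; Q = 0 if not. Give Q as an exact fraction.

Q = 25070049/5102860 in ≈ 4.913 in

NRCS table: paved parking, roofs, soil group C → CN(II) = 98
CN(II) = 98; AMC II needs no correction.
Retention S: 1000/CN − 10 with CN=98.000 → S = 10/49 ≈ 0.204 in
Ia = 0.2·(10/49) = 2/49 in ≈ 0.041 in
Excess rainfall: 5.150 − 0.041 = 5.109 in; P > Ia so Q > 0
Q: (5007/980)² ÷ (5207/980) = 25070049/5102860 in (≈ 4.913 in)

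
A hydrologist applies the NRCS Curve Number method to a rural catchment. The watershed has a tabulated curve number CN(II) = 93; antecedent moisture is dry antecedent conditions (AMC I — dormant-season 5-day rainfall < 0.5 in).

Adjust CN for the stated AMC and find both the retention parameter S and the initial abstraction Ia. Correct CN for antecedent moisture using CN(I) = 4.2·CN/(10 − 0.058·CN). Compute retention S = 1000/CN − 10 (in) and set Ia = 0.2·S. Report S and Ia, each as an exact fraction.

S = 500/279 in ≈ 1.792 in; Ia = 100/279 in ≈ 0.358 in

Adjust CN=93 to AMC I: 4.2·93/(10 − 0.058·93) → (1953/5) ÷ (2303/500) = 27900/329 ≈ 84.802
S = 1000/(27900/329) − 10 = 500/279 in ≈ 1.792 in
Ia = 0.2·(500/279) = 100/279 in ≈ 0.358 in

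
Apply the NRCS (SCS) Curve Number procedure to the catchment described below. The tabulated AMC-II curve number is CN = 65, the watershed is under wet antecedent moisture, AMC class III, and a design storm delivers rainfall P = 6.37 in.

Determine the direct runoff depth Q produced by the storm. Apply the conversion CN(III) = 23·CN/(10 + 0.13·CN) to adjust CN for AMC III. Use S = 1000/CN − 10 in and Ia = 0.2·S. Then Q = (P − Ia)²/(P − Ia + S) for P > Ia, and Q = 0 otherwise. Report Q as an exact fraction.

Q = 4448455767/1052749100 in ≈ 4.226 in

Adjust CN=65 to AMC III: 23·65/(10 + 0.13·65) → 1495 ÷ (369/20) = 29900/369 ≈ 81.030
Retention S: 1000/CN − 10 with CN=81.030 → S = 700/299 ≈ 2.341 in
Initial abstraction Ia = S/5 = (700/299)/5 = 140/299 ≈ 0.468 in
Excess rainfall: 6.370 − 0.468 = 5.902 in; P > Ia so Q > 0
Runoff Q = (P−Ia)²/(P−Ia+S) = (5.902)²/(5.902+2.341) = 4448455767/1052749100 ≈ 4.226 in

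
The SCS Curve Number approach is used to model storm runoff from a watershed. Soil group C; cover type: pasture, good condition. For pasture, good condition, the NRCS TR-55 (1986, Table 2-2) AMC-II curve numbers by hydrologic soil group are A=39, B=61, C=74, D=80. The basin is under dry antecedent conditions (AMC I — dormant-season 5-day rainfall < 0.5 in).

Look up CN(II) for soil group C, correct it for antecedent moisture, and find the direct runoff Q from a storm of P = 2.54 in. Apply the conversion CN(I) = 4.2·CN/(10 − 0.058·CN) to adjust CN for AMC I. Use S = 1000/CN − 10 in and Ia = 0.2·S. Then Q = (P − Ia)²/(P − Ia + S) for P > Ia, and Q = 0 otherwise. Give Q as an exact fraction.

Q = 1134275041/13934679150 in ≈ 0.081 in

NRCS table: pasture, good condition, soil group C → CN(II) = 74
CN(I) from CN(II)=74: (4.2·74)/(10 − 0.058·74) = 77700/1427 ≈ 54.450
Max retention: S = 1000/(77700/1427) − 10 = 6500/777 in (≈ 8.366 in)
Initial abstraction Ia = S/5 = (6500/777)/5 = 1300/777 ≈ 1.673 in
P − Ia = 2.540 − 1.673 = 33679/38850 ≈ 0.867 in (> 0, runoff occurs)
Q = (33679/38850)²/((33679/38850) + 6500/777) = (1134275041/1509322500)/(358679/38850) = 1134275041/13934679150 in ≈ 0.081 in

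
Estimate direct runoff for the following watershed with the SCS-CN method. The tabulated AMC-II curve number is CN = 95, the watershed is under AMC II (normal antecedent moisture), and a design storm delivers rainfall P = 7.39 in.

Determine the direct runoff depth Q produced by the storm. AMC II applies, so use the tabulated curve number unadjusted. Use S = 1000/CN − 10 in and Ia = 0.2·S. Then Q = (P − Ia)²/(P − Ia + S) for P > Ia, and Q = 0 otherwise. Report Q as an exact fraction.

CN(II) = 95; AMC II needs no correction.
Max retention: S = 1000/95 − 10 = 10/19 in (≈ 0.526 in)
Ia = 0.2S: 0.2·0.526 = 0.105 in (exactly 2/19)
Since P=7.390 > Ia=0.105: effective rainfall P−Ia = 13841/1900 in
Q = (13841/1900)²/((13841/1900) + 10/19) = (191573281/3610000)/(14841/1900) = 191573281/28197900 in ≈ 6.794 in

Q = 191573281/28197900 in ≈ 6.794 in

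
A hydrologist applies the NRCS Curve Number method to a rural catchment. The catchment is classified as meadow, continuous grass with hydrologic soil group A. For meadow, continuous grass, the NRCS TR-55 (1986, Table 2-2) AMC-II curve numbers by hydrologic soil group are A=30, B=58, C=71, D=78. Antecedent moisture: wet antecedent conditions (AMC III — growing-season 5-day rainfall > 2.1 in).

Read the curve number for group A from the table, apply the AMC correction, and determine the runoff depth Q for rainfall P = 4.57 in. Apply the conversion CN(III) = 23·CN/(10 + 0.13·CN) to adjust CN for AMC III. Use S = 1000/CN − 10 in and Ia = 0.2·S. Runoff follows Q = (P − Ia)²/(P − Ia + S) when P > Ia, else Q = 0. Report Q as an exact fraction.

NRCS table: meadow, continuous grass, soil group A → CN(II) = 30
Wet (AMC III): CN(III) = 23·30/(10 + 0.13·30) = 690/(139/10) = 6900/139 ≈ 49.640
Max retention: S = 1000/(6900/139) − 10 = 700/69 in (≈ 10.145 in)
Ia = 0.2·(700/69) = 140/69 in ≈ 2.029 in
Excess rainfall: 4.570 − 2.029 = 2.541 in; P > Ia so Q > 0
Runoff Q = (P−Ia)²/(P−Ia+S) = (2.541)²/(2.541+10.145) = 307406089/603977700 ≈ 0.509 in

Q = 307406089/603977700 in ≈ 0.509 in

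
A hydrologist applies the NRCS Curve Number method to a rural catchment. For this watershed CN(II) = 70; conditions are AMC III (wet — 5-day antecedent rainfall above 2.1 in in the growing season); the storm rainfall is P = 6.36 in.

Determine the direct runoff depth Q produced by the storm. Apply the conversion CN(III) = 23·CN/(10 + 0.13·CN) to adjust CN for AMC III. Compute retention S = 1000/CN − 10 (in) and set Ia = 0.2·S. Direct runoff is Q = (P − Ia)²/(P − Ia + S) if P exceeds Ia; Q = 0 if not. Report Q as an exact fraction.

CN(III) from CN(II)=70: (23·70)/(10 + 0.13·70) = 16100/191 ≈ 84.293
S = 1000/(16100/191) − 10 = 300/161 in ≈ 1.863 in
Ia = 0.2·(300/161) = 60/161 in ≈ 0.373 in
P − Ia = 6.360 − 0.373 = 24099/4025 ≈ 5.987 in (> 0, runoff occurs)
Q = (24099/4025)²/((24099/4025) + 300/161) = (580761801/16200625)/(31599/4025) = 64529089/14131775 in ≈ 4.566 in

Q = 64529089/14131775 in ≈ 4.566 in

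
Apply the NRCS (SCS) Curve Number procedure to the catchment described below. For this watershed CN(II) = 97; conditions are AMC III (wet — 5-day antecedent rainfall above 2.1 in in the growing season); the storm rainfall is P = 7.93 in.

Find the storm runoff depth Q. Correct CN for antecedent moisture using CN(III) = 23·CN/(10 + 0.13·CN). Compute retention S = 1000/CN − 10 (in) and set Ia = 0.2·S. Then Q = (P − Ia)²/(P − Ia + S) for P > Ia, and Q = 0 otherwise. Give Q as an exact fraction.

Q = 3108814291489/400059127300 in ≈ 7.771 in

Wet (AMC III): CN(III) = 23·97/(10 + 0.13·97) = 2231/(2261/100) = 223100/2261 ≈ 98.673
S = 1000/(223100/2261) − 10 = 300/2231 in ≈ 0.134 in
Initial abstraction Ia = S/5 = (300/2231)/5 = 60/2231 ≈ 0.027 in
Excess rainfall: 7.930 − 0.027 = 7.903 in; P > Ia so Q > 0
Runoff Q = (P−Ia)²/(P−Ia+S) = (7.903)²/(7.903+0.134) = 3108814291489/400059127300 ≈ 7.771 in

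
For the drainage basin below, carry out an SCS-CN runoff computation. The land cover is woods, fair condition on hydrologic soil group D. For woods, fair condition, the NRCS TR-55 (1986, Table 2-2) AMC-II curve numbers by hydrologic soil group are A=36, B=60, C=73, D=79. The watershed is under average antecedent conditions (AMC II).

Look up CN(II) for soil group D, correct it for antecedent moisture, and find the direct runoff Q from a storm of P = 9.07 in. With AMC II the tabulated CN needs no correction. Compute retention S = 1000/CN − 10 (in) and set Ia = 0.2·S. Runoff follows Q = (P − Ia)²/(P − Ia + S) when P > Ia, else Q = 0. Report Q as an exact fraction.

Q = 4549907209/698778700 in ≈ 6.511 in

NRCS table: woods, fair condition, soil group D → CN(II) = 79
CN(II) = 79; AMC II needs no correction.
Max retention: S = 1000/79 − 10 = 210/79 in (≈ 2.658 in)
Initial abstraction Ia = S/5 = (210/79)/5 = 42/79 ≈ 0.532 in
Since P=9.070 > Ia=0.532: effective rainfall P−Ia = 67453/7900 in
Q = (67453/7900)²/((67453/7900) + 210/79) = (4549907209/62410000)/(88453/7900) = 4549907209/698778700 in ≈ 6.511 in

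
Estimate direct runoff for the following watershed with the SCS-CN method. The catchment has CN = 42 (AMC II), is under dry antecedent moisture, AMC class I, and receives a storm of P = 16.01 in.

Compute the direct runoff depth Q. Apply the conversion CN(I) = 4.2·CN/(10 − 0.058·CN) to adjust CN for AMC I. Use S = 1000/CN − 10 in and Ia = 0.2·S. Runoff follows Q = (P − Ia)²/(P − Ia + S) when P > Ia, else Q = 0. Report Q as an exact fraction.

CN(I) from CN(II)=42: (4.2·42)/(10 − 0.058·42) = 44100/1891 ≈ 23.321
Max retention: S = 1000/(44100/1891) − 10 = 14500/441 in (≈ 32.880 in)
Initial abstraction Ia = S/5 = (14500/441)/5 = 2900/441 ≈ 6.576 in
Since P=16.010 > Ia=6.576: effective rainfall P−Ia = 416041/44100 in
Runoff Q = (P−Ia)²/(P−Ia+S) = (9.434)²/(9.434+32.880) = 173090113681/82292408100 ≈ 2.103 in

Q = 173090113681/82292408100 in ≈ 2.103 in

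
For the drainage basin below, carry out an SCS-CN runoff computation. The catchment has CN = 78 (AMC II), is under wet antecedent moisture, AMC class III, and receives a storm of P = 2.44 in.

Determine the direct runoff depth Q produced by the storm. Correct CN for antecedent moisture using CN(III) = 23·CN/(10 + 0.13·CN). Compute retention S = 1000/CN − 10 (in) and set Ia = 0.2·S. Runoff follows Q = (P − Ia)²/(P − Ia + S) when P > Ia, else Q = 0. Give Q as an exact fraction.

Wet (AMC III): CN(III) = 23·78/(10 + 0.13·78) = 1794/(1007/50) = 89700/1007 ≈ 89.076
S = 1000/(89700/1007) − 10 = 1100/897 in ≈ 1.226 in
Ia = 0.2·(1100/897) = 220/897 in ≈ 0.245 in
P − Ia = 2.440 − 0.245 = 49217/22425 ≈ 2.195 in (> 0, runoff occurs)
Q = (49217/22425)²/((49217/22425) + 1100/897) = (2422313089/502880625)/(76717/22425) = 2422313089/1720378725 in ≈ 1.408 in

Q = 2422313089/1720378725 in ≈ 1.408 in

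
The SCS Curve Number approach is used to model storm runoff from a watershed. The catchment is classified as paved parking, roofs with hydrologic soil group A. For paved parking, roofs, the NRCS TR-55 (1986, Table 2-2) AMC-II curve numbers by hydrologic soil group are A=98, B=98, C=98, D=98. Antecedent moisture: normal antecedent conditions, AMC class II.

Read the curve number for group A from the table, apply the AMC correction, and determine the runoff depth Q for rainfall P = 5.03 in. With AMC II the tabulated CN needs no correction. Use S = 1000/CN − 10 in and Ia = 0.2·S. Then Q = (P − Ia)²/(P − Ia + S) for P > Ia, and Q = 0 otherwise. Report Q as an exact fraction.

NRCS table: paved parking, roofs, soil group A → CN(II) = 98
CN(II) = 98; AMC II needs no correction.
S = 1000/98 − 10 = 10/49 in ≈ 0.204 in
Initial abstraction Ia = S/5 = (10/49)/5 = 2/49 ≈ 0.041 in
Since P=5.030 > Ia=0.041: effective rainfall P−Ia = 24447/4900 in
Q = (24447/4900)²/((24447/4900) + 10/49) = (597655809/24010000)/(25447/4900) = 597655809/124690300 in ≈ 4.793 in

Q = 597655809/124690300 in ≈ 4.793 in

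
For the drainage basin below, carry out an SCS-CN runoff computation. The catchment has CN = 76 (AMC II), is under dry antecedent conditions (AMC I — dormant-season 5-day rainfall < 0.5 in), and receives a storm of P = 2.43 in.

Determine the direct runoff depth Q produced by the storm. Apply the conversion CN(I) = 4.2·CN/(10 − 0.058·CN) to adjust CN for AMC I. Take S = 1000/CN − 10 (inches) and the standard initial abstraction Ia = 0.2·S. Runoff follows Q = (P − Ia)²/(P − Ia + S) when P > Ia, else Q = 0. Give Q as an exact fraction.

CN(I) from CN(II)=76: (4.2·76)/(10 − 0.058·76) = 13300/233 ≈ 57.082
Max retention: S = 1000/(13300/233) − 10 = 1000/133 in (≈ 7.519 in)
Ia = 0.2S: 0.2·7.519 = 1.504 in (exactly 200/133)
P − Ia = 2.430 − 1.504 = 12319/13300 ≈ 0.926 in (> 0, runoff occurs)
Q: (12319/13300)² ÷ (112319/13300) = 151757761/1493842700 in (≈ 0.102 in)

Q = 151757761/1493842700 in ≈ 0.102 in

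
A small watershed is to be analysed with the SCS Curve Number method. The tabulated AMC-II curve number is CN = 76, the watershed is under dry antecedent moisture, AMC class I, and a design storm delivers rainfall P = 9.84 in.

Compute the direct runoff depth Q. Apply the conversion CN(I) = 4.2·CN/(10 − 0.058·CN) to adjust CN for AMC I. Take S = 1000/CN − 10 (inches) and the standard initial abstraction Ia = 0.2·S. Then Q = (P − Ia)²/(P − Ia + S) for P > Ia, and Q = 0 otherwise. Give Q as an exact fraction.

Adjust CN=76 to AMC I: 4.2·76/(10 − 0.058·76) → (1596/5) ÷ (699/125) = 13300/233 ≈ 57.082
Max retention: S = 1000/(13300/233) − 10 = 1000/133 in (≈ 7.519 in)
Ia = 0.2S: 0.2·7.519 = 1.504 in (exactly 200/133)
P − Ia = 9.840 − 1.504 = 27718/3325 ≈ 8.336 in (> 0, runoff occurs)
Runoff Q = (P−Ia)²/(P−Ia+S) = (8.336)²/(8.336+7.519) = 384143762/87643675 ≈ 4.383 in

Q = 384143762/87643675 in ≈ 4.383 in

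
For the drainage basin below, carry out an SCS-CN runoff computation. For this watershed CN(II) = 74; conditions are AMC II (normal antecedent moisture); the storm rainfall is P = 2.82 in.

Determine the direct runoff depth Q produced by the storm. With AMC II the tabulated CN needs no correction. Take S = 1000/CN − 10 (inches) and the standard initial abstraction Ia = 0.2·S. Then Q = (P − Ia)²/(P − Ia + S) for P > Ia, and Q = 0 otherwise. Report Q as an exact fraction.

Q = 15342889/19271450 in ≈ 0.796 in

Average conditions: CN = 74 (no AMC adjustment).
S = 1000/74 − 10 = 130/37 in ≈ 3.514 in
Ia = 0.2·(130/37) = 26/37 in ≈ 0.703 in
P − Ia = 2.820 − 0.703 = 3917/1850 ≈ 2.117 in (> 0, runoff occurs)
Q = (3917/1850)²/((3917/1850) + 130/37) = (15342889/3422500)/(10417/1850) = 15342889/19271450 in ≈ 0.796 in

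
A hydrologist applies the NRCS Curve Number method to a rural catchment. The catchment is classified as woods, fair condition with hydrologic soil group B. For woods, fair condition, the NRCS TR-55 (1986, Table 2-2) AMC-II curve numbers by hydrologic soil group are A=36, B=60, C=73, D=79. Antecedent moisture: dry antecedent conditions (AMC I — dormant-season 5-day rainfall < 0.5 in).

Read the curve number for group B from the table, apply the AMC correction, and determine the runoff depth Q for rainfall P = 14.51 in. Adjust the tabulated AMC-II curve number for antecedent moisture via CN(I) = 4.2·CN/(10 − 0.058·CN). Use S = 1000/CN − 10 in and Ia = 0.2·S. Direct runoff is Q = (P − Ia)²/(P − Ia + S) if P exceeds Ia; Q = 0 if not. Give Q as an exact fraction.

Q = 5099816569/1079901900 in ≈ 4.722 in

NRCS table: woods, fair condition, soil group B → CN(II) = 60
CN(I) from CN(II)=60: (4.2·60)/(10 − 0.058·60) = 6300/163 ≈ 38.650
Max retention: S = 1000/(6300/163) − 10 = 1000/63 in (≈ 15.873 in)
Ia = 0.2·(1000/63) = 200/63 in ≈ 3.175 in
P − Ia = 14.510 − 3.175 = 71413/6300 ≈ 11.335 in (> 0, runoff occurs)
Q = (71413/6300)²/((71413/6300) + 1000/63) = (5099816569/39690000)/(171413/6300) = 5099816569/1079901900 in ≈ 4.722 in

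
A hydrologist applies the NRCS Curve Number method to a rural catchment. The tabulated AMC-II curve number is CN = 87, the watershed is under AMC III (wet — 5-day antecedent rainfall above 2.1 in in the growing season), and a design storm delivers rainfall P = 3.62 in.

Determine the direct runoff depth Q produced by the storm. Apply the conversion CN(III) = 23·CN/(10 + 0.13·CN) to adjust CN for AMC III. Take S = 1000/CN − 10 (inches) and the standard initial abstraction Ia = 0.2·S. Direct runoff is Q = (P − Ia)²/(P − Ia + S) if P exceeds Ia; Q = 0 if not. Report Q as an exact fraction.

Q = 121927370761/41438809050 in ≈ 2.942 in

Wet (AMC III): CN(III) = 23·87/(10 + 0.13·87) = 2001/(2131/100) = 200100/2131 ≈ 93.900
Retention S: 1000/CN − 10 with CN=93.900 → S = 1300/2001 ≈ 0.650 in
Ia = 0.2S: 0.2·0.650 = 0.130 in (exactly 260/2001)
P − Ia = 3.620 − 0.130 = 349181/100050 ≈ 3.490 in (> 0, runoff occurs)
Runoff Q = (P−Ia)²/(P−Ia+S) = (3.490)²/(3.490+0.650) = 121927370761/41438809050 ≈ 2.942 in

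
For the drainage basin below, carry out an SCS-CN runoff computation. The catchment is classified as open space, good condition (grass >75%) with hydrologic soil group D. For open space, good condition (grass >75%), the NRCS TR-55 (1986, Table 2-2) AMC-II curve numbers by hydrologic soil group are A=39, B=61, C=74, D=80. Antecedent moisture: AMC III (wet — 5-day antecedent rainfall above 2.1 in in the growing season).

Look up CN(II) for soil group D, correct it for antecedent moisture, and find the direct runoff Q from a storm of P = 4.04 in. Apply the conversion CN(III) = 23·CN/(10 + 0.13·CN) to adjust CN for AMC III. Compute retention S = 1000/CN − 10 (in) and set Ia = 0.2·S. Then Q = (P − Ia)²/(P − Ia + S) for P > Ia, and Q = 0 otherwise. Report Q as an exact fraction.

Q = 4831204/1623225 in ≈ 2.976 in

NRCS table: open space, good condition (grass >75%), soil group D → CN(II) = 80
Adjust CN=80 to AMC III: 23·80/(10 + 0.13·80) → 1840 ÷ (102/5) = 4600/51 ≈ 90.196
Retention S: 1000/CN − 10 with CN=90.196 → S = 25/23 ≈ 1.087 in
Ia = 0.2·(25/23) = 5/23 in ≈ 0.217 in
P − Ia = 4.040 − 0.217 = 2198/575 ≈ 3.823 in (> 0, runoff occurs)
Q = (2198/575)²/((2198/575) + 25/23) = (4831204/330625)/(2823/575) = 4831204/1623225 in ≈ 2.976 in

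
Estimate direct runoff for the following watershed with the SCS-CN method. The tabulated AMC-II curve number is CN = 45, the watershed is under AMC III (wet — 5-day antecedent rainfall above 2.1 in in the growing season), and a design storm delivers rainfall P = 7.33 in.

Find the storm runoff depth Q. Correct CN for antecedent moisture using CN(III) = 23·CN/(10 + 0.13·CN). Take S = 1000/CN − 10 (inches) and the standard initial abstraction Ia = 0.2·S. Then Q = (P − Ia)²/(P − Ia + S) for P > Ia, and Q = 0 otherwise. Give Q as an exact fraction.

Wet (AMC III): CN(III) = 23·45/(10 + 0.13·45) = 1035/(317/20) = 20700/317 ≈ 65.300
S = 1000/(20700/317) − 10 = 1100/207 in ≈ 5.314 in
Ia = 0.2·(1100/207) = 220/207 in ≈ 1.063 in
Excess rainfall: 7.330 − 1.063 = 6.267 in; P > Ia so Q > 0
Q: (129731/20700)² ÷ (239731/20700) = 16830132361/4962431700 in (≈ 3.392 in)

Q = 16830132361/4962431700 in ≈ 3.392 in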